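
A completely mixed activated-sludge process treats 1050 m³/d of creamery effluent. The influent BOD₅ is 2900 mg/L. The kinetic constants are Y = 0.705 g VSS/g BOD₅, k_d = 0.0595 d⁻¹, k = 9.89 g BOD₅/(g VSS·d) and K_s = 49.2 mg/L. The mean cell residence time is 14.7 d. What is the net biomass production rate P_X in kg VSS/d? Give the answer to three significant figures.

P_X ≈ 1140 kg VSS/d

From the Monod/SRT balance for a CMAS, S = K_s·(1+k_d θ_c)/[θ_c·(Y k − k_d) − 1] = 49.2 × (1 + 0.0595 × 14.7) / [14.7 × (0.705 × 9.89 − 0.0595) − 1] = 92.23 / 100.6 = 0.9166 mg/L.
The observed yield is Y_obs = Y/(1 + k_d·θ_c) = 0.705 / (1 + 0.0595 × 14.7) = 0.705 / 1.875 = 0.3761 g VSS per g BOD₅ removed.
Substrate removed = Q·(S₀ − S) = 1050 m³/d × (2900 − 0.917) g/m³ = 3.04×10^6 g/d = 3044 kg/d.
Net biomass production P_X = Y_obs × Q·(S₀ − S) = 0.3761 × 3044 = 1145 kg VSS/d.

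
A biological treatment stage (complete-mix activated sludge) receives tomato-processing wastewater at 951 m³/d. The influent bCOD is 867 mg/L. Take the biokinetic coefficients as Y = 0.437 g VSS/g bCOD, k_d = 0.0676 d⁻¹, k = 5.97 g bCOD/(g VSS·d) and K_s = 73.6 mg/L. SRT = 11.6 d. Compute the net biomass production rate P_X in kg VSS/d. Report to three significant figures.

From the Monod/SRT balance for a CMAS, S = K_s·(1+k_d θ_c)/[θ_c·(Y k − k_d) − 1] = 73.6 × (1 + 0.0676 × 11.6) / [11.6 × (0.437 × 5.97 − 0.0676) − 1] = 131.3 / 28.48 = 4.611 mg/L.
The observed yield is Y_obs = Y/(1 + k_d·θ_c) = 0.437 / (1 + 0.0676 × 11.6) = 0.437 / 1.784 = 0.2449 g VSS per g bCOD removed.
ΔS = 867 − 4.61 = 862.4 mg/L, so the substrate removal rate is 951 × 862.4/1000 = 820.1 kg bCOD/d.
So the net sludge growth is P_X = 0.2449 × 820.1 = 200.9 kg VSS/d.

P_X ≈ 201 kg VSS/d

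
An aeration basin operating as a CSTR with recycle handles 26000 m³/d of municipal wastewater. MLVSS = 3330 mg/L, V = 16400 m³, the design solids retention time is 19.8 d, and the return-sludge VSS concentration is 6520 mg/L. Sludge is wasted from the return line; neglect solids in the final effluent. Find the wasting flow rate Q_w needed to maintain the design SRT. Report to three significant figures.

Q_w ≈ 423 m³/d

Wasting from the return line (neglecting effluent solids): Q_w = V·X / (θ_c·X_r) = 16400 × 3330 / (19.8 × 6520) = 423.0 m³/d.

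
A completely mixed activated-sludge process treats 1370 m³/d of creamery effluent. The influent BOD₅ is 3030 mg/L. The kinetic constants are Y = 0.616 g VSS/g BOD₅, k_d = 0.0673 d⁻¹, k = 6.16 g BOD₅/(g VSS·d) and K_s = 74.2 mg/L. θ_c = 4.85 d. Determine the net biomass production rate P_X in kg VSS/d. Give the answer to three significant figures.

P_X ≈ 1920 kg VSS/d

For a completely mixed reactor with recycle the Lawrence–McCarty relation gives S = K_s·(1 + k_d·θ_c) / [θ_c·(Y·k − k_d) − 1] = 74.2 × (1 + 0.0673 × 4.85) / [4.85 × (0.616 × 6.16 − 0.0673) − 1] = 98.42 / 17.08 = 5.763 mg/L.
Y_obs = Y / (1 + k_d θ_c) = 0.616 / (1 + 0.0673 × 4.85) = 0.616 / 1.326 = 0.4644.
Mass of BOD₅ removed per day: Q(S₀ − S) = 1370 × 3024 g/m³ = 4143 kg/d.
Biomass produced: P_X = Y_obs·Q·ΔS = 0.4644 × 4143 ≈ 1924 kg VSS/d.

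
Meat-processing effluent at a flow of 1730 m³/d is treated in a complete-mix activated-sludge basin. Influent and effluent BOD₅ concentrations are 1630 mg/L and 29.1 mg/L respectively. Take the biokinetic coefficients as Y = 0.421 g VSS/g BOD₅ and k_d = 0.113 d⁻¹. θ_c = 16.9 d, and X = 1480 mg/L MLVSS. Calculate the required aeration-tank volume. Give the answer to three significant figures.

V ≈ 4580 m³

Rearranging the biomass balance for a CMAS with decay, V = Y·Q·ΔS·θ_c / [X·(1+k_d θ_c)] = 0.421 × 1730 × (1630 − 29.1) × 16.9 / [1480 × (1 + 0.113 × 16.9)] = 1.97×10^7 / 4306 = 4576 m³.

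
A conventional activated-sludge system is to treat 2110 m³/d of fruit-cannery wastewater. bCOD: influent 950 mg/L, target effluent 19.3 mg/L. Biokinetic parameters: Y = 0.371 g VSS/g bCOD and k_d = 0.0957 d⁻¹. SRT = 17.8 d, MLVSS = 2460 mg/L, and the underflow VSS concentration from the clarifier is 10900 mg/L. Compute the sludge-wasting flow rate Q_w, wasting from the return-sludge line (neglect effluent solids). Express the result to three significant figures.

Rearranging the biomass balance for a CMAS with decay, V = Y·Q·ΔS·θ_c / [X·(1+k_d θ_c)] = 0.371 × 2110 × (950 − 19.3) × 17.8 / [2460 × (1 + 0.0957 × 17.8)] = 1.3×10^7 / 6651 = 1950 m³.
Q_w = (V·X)/(θ_c X_r) = 1950 × 2460 / (17.8 × 10900) = 24.72 m³/d.

Q_w ≈ 24.7 m³/d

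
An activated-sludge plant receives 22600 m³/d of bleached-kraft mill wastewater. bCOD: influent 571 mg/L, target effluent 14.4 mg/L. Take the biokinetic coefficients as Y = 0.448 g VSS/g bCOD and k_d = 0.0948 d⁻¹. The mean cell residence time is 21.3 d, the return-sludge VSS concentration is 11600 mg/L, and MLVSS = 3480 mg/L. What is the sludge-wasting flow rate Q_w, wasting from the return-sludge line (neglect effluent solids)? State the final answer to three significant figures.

Steady-state biomass mass balance: V·X·(1 + k_d·θ_c) = Y·Q·(S₀ − S)·θ_c, so V = 0.448 × 22600 × (571 − 14.4) × 21.3 / [3480 × (1 + 0.0948 × 21.3)] = 1.2×10^8 / 10507 = 11424 m³.
Wasting from the return line (neglecting effluent solids): Q_w = V·X / (θ_c·X_r) = 11424 × 3480 / (21.3 × 11600) = 160.9 m³/d.

Q_w ≈ 161 m³/d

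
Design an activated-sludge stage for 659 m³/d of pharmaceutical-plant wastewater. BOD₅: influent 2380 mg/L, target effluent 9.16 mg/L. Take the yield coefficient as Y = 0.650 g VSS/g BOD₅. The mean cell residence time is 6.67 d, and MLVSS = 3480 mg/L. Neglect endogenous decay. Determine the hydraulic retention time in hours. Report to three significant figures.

τ ≈ 70.9 h

Biomass mass balance (decay neglected): V·X = Y·Q·(S₀ − S)·θ_c, so V = 0.650 × 659 × (2380 − 9.16) × 6.67 / 3480 = 1946 m³.
τ = V/Q = 1946/659 = 2.954 d, or 70.89 h.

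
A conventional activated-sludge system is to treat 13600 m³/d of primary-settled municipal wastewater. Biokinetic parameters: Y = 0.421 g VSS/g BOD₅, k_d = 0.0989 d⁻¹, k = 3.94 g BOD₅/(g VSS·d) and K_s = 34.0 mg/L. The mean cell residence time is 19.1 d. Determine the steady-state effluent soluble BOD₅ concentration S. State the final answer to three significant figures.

For a completely mixed reactor with recycle the Lawrence–McCarty relation gives S = K_s·(1 + k_d·θ_c) / [θ_c·(Y·k − k_d) − 1] = 34.0 × (1 + 0.0989 × 19.1) / [19.1 × (0.421 × 3.94 − 0.0989) − 1] = 98.23 / 28.79 = 3.411 mg/L.

S ≈ 3.41 mg/L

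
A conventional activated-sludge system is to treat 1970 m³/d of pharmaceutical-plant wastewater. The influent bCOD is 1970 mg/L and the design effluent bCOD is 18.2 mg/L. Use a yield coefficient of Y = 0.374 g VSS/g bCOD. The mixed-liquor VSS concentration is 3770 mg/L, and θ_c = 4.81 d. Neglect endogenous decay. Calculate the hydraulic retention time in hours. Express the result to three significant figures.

V·X = Y·Q·ΔS·θ_c gives V = 0.374 × 1970 × (1970 − 18.2) × 4.81 / 3770 = 1835 m³.
HRT = V/Q = 1835 m³ / 1970 m³·d⁻¹ = 0.9313 d × 24 = 22.35 h.

τ ≈ 22.4 h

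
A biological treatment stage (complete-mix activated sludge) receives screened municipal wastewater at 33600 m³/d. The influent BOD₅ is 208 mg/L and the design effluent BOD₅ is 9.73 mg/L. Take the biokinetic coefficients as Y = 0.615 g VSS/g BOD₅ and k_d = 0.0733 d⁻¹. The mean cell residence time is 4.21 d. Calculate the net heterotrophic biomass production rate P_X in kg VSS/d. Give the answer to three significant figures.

P_X ≈ 3130 kg VSS/d

Y_obs = Y / (1 + k_d θ_c) = 0.615 / (1 + 0.0733 × 4.21) = 0.615 / 1.309 = 0.4700.
Q·(S₀ − S) = 33600 × (208 − 9.73) × 10⁻³ = 6662 kg/d removed.
Biomass produced: P_X = Y_obs·Q·ΔS = 0.4700 × 6662 ≈ 3131 kg VSS/d.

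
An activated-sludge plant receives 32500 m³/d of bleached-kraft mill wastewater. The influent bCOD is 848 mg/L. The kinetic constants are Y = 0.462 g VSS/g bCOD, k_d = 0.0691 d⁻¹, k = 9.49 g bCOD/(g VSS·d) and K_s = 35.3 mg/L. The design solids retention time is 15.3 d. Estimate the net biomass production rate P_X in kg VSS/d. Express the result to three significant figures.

P_X ≈ 6180 kg VSS/d

Effluent substrate depends only on kinetics and SRT: S = K_s(1 + k_d θ_c) / [θ_c(Yk − k_d) − 1] = 35.3 × (1 + 0.0691 × 15.3) / [15.3 × (0.462 × 9.49 − 0.0691) − 1] = 72.62 / 65.02 = 1.117 mg/L.
The observed yield is Y_obs = Y/(1 + k_d·θ_c) = 0.462 / (1 + 0.0691 × 15.3) = 0.462 / 2.057 = 0.2246 g VSS per g bCOD removed.
Substrate removed = Q·(S₀ − S) = 32500 m³/d × (848 − 1.12) g/m³ = 2.75×10^7 g/d = 27524 kg/d.
P_X = Y_obs · Q(S₀ − S) = 0.2246 × 27524 = 6181 kg VSS/d.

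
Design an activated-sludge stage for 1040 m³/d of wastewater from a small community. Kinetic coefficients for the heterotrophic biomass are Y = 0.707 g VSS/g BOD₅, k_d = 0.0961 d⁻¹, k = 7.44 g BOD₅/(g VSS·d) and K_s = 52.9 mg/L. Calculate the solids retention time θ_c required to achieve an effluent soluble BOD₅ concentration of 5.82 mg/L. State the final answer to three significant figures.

θ_c ≈ 2.35 d

From 1/θ_c = Y·k·S/(K_s + S) − k_d: Y·k·S/(K_s+S) = 0.707 × 7.44 × 5.82 / (52.9 + 5.82) = 0.5213 d⁻¹.
θ_c = 1/(μ − k_d) = 1/(0.5213 − 0.0961) = 1/0.4252 = 2.352 d.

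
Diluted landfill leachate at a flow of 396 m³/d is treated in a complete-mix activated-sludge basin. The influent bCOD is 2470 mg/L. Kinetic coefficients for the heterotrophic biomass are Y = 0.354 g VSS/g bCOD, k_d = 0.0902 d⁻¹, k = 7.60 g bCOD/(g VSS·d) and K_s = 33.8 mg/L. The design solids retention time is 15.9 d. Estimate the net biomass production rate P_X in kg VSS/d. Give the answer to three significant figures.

P_X ≈ 142 kg VSS/d

Effluent substrate depends only on kinetics and SRT: S = K_s(1 + k_d θ_c) / [θ_c(Yk − k_d) − 1] = 33.8 × (1 + 0.0902 × 15.9) / [15.9 × (0.354 × 7.60 − 0.0902) − 1] = 82.28 / 40.34 = 2.039 mg/L.
Correct the yield for decay: Y_obs = Y/(1 + k_d θ_c) = 0.354 / (1 + 0.0902 × 15.9) = 0.354 / 2.434 = 0.1454.
Substrate removed = Q·(S₀ − S) = 396 m³/d × (2470 − 2.04) g/m³ = 9.77×10^5 g/d = 977.3 kg/d.
P_X = Y_obs · Q(S₀ − S) = 0.1454 × 977.3 = 142.1 kg VSS/d.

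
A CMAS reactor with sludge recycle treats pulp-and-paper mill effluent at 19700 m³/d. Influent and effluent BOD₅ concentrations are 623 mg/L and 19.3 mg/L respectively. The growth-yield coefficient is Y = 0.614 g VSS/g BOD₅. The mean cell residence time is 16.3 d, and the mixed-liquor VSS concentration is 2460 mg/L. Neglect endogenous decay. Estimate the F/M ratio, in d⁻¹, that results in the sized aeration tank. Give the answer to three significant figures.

Biomass mass balance (decay neglected): V·X = Y·Q·(S₀ − S)·θ_c, so V = 0.614 × 19700 × (623 − 19.3) × 16.3 / 2460 = 48385 m³.
F/M = Q·S₀ / (V·X) = 19700 × 623 / (48385 × 2460) = 0.1031 g BOD₅·(g VSS·d)⁻¹.

F/M ≈ 0.103 d⁻¹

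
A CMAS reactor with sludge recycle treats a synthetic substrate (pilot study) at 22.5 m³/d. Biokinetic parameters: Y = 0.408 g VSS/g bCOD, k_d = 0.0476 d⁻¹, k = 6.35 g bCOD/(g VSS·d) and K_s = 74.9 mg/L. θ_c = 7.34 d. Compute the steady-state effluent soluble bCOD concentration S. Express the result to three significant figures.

S ≈ 5.72 mg/L

For a completely mixed reactor with recycle the Lawrence–McCarty relation gives S = K_s·(1 + k_d·θ_c) / [θ_c·(Y·k − k_d) − 1] = 74.9 × (1 + 0.0476 × 7.34) / [7.34 × (0.408 × 6.35 − 0.0476) − 1] = 101.1 / 17.67 = 5.721 mg/L.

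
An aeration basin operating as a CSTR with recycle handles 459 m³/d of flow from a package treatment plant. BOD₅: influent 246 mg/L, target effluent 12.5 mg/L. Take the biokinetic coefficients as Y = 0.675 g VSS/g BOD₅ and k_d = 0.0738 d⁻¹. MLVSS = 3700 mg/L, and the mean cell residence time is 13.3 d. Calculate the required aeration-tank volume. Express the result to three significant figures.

V ≈ 131 m³

Steady-state biomass mass balance: V·X·(1 + k_d·θ_c) = Y·Q·(S₀ − S)·θ_c, so V = 0.675 × 459 × (246 − 12.5) × 13.3 / [3700 × (1 + 0.0738 × 13.3)] = 9.62×10^5 / 7332 = 131.2 m³.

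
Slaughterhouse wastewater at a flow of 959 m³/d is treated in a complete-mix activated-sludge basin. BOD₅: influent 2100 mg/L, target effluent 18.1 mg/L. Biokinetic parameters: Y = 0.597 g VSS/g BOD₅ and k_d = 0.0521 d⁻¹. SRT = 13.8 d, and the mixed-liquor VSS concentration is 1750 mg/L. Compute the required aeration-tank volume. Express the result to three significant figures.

Rearranging the biomass balance for a CMAS with decay, V = Y·Q·ΔS·θ_c / [X·(1+k_d θ_c)] = 0.597 × 959 × (2100 − 18.1) × 13.8 / [1750 × (1 + 0.0521 × 13.8)] = 1.64×10^7 / 3008 = 5468 m³.

V ≈ 5470 m³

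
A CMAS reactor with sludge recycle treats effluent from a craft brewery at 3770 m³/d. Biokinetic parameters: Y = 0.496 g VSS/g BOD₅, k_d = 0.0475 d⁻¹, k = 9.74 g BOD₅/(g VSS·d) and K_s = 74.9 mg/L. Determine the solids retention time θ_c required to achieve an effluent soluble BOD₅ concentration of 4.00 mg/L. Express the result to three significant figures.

θ_c ≈ 5.07 d

Specific growth rate at S = 4.00 mg/L: μ = YkS/(K_s+S) = 0.496·9.74·4.00/(74.9+4.00) = 0.2449 d⁻¹.
1/θ_c = 0.2449 − 0.0475 = 0.1974 d⁻¹, so θ_c = 5.065 d.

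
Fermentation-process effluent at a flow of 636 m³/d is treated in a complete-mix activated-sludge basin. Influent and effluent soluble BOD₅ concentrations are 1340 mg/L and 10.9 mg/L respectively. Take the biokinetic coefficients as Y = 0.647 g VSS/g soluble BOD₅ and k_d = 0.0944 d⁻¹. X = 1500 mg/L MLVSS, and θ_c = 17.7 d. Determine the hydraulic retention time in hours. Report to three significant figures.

τ ≈ 91.2 h

From the SRT design equation V = Y Q (S₀−S) θ_c / [X (1 + k_d θ_c)] = 0.647 × 636 × (1340 − 10.9) × 17.7 / [1500 × (1 + 0.0944 × 17.7)] = 9.68×10^6 / 4006 = 2416 m³.
τ = V/Q = 2416/636 = 3.799 d, or 91.18 h.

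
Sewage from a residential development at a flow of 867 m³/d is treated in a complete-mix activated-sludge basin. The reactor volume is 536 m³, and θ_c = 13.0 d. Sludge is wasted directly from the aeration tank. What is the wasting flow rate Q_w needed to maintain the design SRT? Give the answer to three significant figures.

Wasting from the aeration tank: Q_w = V / θ_c = 536.0 / 13.0 = 41.23 m³/d.

Q_w ≈ 41.2 m³/d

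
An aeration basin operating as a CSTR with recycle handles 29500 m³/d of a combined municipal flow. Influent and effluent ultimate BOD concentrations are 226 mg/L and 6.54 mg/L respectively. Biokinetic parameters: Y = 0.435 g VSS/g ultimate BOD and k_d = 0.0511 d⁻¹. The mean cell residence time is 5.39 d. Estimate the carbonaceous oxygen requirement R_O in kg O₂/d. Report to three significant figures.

Correct the yield for decay: Y_obs = Y/(1 + k_d θ_c) = 0.435 / (1 + 0.0511 × 5.39) = 0.435 / 1.275 = 0.3411.
Mass of ultimate BOD removed per day: Q(S₀ − S) = 29500 × 219.5 g/m³ = 6474 kg/d.
Net sludge production P_X = 0.3411 × 6474 = 2208 kg VSS/d.
R_O = Q·ΔS − 1.42 P_X = 6474 − 3135 = 3339 kg O₂/d.

R_O ≈ 3340 kg O₂/d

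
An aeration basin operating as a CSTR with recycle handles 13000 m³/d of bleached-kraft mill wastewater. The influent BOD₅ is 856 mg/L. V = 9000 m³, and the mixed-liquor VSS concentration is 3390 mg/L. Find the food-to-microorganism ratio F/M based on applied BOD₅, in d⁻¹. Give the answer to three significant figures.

F/M ≈ 0.365 d⁻¹

F/M = applied load / biomass = Q·S₀/(V·X) = 13000 × 856 / (9000 × 3390) = 0.3647 d⁻¹.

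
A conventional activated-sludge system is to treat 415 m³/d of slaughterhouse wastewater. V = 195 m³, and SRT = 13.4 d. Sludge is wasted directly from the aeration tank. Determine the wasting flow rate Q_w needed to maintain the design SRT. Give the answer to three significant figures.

Q_w ≈ 14.6 m³/d

Wasting from the aeration tank: Q_w = V / θ_c = 195.0 / 13.4 = 14.55 m³/d.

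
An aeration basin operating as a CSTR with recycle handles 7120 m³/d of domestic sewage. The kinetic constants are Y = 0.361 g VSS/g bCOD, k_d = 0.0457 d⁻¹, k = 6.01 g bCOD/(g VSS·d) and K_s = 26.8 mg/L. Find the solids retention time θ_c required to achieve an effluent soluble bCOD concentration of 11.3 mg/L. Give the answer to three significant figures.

θ_c ≈ 1.67 d

From 1/θ_c = Y·k·S/(K_s + S) − k_d: Y·k·S/(K_s+S) = 0.361 × 6.01 × 11.3 / (26.8 + 11.3) = 0.6435 d⁻¹.
Then 1/θ_c = μ − k_d = 0.6435 − 0.0457 = 0.5978 d⁻¹, giving θ_c = 1.673 d.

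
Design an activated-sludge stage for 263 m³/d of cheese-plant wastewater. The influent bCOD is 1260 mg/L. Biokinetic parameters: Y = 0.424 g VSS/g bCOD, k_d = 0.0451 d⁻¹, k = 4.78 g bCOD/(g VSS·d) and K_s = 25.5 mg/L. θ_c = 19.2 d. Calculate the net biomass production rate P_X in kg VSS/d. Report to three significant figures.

P_X ≈ 75.2 kg VSS/d

Effluent substrate depends only on kinetics and SRT: S = K_s(1 + k_d θ_c) / [θ_c(Yk − k_d) − 1] = 25.5 × (1 + 0.0451 × 19.2) / [19.2 × (0.424 × 4.78 − 0.0451) − 1] = 47.58 / 37.05 = 1.284 mg/L.
Y_obs = Y / (1 + k_d θ_c) = 0.424 / (1 + 0.0451 × 19.2) = 0.424 / 1.866 = 0.2272.
ΔS = 1260 − 1.28 = 1259 mg/L, so the substrate removal rate is 263 × 1259/1000 = 331.0 kg bCOD/d.
Biomass produced: P_X = Y_obs·Q·ΔS = 0.2272 × 331.0 ≈ 75.22 kg VSS/d.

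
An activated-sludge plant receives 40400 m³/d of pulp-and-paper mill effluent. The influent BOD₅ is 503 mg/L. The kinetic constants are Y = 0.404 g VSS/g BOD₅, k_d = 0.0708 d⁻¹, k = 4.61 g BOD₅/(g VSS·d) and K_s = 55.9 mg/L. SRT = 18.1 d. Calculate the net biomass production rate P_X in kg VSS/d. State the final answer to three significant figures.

P_X ≈ 3570 kg VSS/d

Effluent substrate depends only on kinetics and SRT: S = K_s(1 + k_d θ_c) / [θ_c(Yk − k_d) − 1] = 55.9 × (1 + 0.0708 × 18.1) / [18.1 × (0.404 × 4.61 − 0.0708) − 1] = 127.5 / 31.43 = 4.058 mg/L.
The observed yield is Y_obs = Y/(1 + k_d·θ_c) = 0.404 / (1 + 0.0708 × 18.1) = 0.404 / 2.281 = 0.1771 g VSS per g BOD₅ removed.
Q·(S₀ − S) = 40400 × (503 − 4.06) × 10⁻³ = 20157 kg/d removed.
So the net sludge growth is P_X = 0.1771 × 20157 = 3569 kg VSS/d.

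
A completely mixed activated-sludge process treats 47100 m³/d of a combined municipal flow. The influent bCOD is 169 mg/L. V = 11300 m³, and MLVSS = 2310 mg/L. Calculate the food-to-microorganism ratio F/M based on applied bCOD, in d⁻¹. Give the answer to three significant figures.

F/M ≈ 0.305 d⁻¹

F/M = applied load / biomass = Q·S₀/(V·X) = 47100 × 169 / (11300 × 2310) = 0.3049 d⁻¹.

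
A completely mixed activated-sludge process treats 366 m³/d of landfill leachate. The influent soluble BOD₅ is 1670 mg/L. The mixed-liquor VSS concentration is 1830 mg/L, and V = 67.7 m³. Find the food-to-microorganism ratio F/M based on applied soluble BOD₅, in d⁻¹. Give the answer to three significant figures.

F/M ≈ 4.93 d⁻¹

Food-to-microorganism ratio F/M = Q S₀ / (V X) = 366 × 1670 / (67.70 × 1830) = 4.934 d⁻¹.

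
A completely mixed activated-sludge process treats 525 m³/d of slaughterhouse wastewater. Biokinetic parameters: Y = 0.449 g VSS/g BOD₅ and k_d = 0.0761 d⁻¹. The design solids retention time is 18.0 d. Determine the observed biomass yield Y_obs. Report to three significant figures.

Y_obs = Y / (1 + k_d θ_c) = 0.449 / (1 + 0.0761 × 18.0) = 0.449 / 2.370 = 0.1895.

Y_obs ≈ 0.189 g VSS/g BOD₅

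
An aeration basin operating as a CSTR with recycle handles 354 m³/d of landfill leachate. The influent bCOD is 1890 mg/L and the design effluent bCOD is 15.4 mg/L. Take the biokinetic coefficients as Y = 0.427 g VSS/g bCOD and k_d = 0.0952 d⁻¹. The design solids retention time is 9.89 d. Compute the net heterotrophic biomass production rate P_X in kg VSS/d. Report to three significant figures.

P_X ≈ 146 kg VSS/d

Observed yield with endogenous decay: Y_obs = Y / (1 + k_d·θ_c) = 0.427 / (1 + 0.0952 × 9.89) = 0.427 / 1.942 = 0.2199 g VSS/g bCOD.
Substrate removed = Q·(S₀ − S) = 354 m³/d × (1890 − 15.4) g/m³ = 6.64×10^5 g/d = 663.6 kg/d.
Biomass produced: P_X = Y_obs·Q·ΔS = 0.2199 × 663.6 ≈ 145.9 kg VSS/d.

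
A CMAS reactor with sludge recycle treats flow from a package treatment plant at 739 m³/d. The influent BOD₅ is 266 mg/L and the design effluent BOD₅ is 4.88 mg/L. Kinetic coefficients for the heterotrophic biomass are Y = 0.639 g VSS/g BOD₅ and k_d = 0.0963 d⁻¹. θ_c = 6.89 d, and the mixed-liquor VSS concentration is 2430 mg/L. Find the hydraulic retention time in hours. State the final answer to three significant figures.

τ ≈ 6.83 h

Rearranging the biomass balance for a CMAS with decay, V = Y·Q·ΔS·θ_c / [X·(1+k_d θ_c)] = 0.639 × 739 × (266 − 4.88) × 6.89 / [2430 × (1 + 0.0963 × 6.89)] = 8.5×10^5 / 4042 = 210.2 m³.
τ = V/Q = 210.2/739 = 0.2844 d, or 6.826 h.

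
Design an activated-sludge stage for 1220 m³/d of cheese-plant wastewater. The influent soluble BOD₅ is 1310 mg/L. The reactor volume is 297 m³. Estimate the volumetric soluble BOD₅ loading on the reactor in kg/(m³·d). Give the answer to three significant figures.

Volumetric loading L_v = Q·S₀ / V = 1220 × 1310 g/m³ / 297.0 m³ = 5381 g/(m³·d) = 5.381 kg soluble BOD₅/(m³·d).

L_v ≈ 5.38 kg soluble BOD₅/(m³·d)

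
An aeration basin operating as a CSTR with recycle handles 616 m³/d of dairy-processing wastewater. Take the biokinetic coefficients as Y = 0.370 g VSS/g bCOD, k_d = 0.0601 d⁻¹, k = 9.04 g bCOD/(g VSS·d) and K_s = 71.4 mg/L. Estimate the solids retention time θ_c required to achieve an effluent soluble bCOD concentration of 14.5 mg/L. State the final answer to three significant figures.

Specific growth rate at S = 14.5 mg/L: μ = YkS/(K_s+S) = 0.370·9.04·14.5/(71.4+14.5) = 0.5646 d⁻¹.
1/θ_c = 0.5646 − 0.0601 = 0.5045 d⁻¹, so θ_c = 1.982 d.

θ_c ≈ 1.98 d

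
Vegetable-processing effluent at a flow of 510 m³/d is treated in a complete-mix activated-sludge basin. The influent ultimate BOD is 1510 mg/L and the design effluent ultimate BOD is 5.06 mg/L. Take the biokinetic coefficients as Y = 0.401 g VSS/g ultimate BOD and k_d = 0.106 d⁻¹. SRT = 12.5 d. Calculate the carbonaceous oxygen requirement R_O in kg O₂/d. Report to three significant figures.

R_O ≈ 580 kg O₂/d

Y_obs = Y / (1 + k_d θ_c) = 0.401 / (1 + 0.106 × 12.5) = 0.401 / 2.325 = 0.1725.
Q·(S₀ − S) = 510 × (1510 − 5.06) × 10⁻³ = 767.5 kg/d removed.
Net sludge production P_X = 0.1725 × 767.5 = 132.4 kg VSS/d.
Carbonaceous O₂ demand = substrate oxidised − cell-mass equivalent = 767.5 − 1.42 × 132.4 = 579.5 kg O₂/d.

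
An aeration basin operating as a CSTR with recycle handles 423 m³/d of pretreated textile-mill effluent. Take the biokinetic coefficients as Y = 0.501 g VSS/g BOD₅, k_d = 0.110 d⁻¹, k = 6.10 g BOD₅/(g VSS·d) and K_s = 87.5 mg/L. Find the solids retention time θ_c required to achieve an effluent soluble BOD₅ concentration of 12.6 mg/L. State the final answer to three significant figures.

θ_c ≈ 3.64 d

At the target effluent, Y k S/(K_s+S) = 0.501×6.10×12.6/100.1 = 0.3847 d⁻¹.
θ_c = 1/(μ − k_d) = 1/(0.3847 − 0.110) = 1/0.2747 = 3.641 d.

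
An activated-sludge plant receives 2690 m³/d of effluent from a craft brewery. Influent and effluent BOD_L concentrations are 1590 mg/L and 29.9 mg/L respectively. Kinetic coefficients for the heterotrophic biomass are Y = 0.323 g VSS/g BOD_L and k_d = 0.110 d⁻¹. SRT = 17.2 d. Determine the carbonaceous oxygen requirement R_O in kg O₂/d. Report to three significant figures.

R_O ≈ 3530 kg O₂/d

Observed yield with endogenous decay: Y_obs = Y / (1 + k_d·θ_c) = 0.323 / (1 + 0.110 × 17.2) = 0.323 / 2.892 = 0.1117 g VSS/g BOD_L.
Mass of BOD_L removed per day: Q(S₀ − S) = 2690 × 1560 g/m³ = 4197 kg/d.
P_X = Y_obs·Q·(S₀ − S) = 0.1117 × 4197 = 468.7 kg VSS/d.
R_O = Q·(S₀ − S) − 1.42·P_X = 4197 − 1.42 × 468.7 = 3531 kg O₂/d.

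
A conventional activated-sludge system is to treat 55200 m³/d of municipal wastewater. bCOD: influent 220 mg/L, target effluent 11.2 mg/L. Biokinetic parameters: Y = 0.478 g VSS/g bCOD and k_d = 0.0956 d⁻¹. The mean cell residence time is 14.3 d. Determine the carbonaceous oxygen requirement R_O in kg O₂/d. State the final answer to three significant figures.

Y_obs = Y / (1 + k_d θ_c) = 0.478 / (1 + 0.0956 × 14.3) = 0.478 / 2.367 = 0.2019.
Mass of bCOD removed per day: Q(S₀ − S) = 55200 × 208.8 g/m³ = 11526 kg/d.
Net sludge production P_X = 0.2019 × 11526 = 2327 kg VSS/d.
R_O = Q·(S₀ − S) − 1.42·P_X = 11526 − 1.42 × 2327 = 8221 kg O₂/d.

R_O ≈ 8220 kg O₂/d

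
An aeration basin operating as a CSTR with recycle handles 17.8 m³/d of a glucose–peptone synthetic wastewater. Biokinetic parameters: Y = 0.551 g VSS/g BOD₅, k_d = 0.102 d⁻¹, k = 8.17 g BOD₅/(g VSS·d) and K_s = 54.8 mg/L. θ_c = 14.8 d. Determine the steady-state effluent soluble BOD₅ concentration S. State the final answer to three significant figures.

From the Monod/SRT balance for a CMAS, S = K_s·(1+k_d θ_c)/[θ_c·(Y k − k_d) − 1] = 54.8 × (1 + 0.102 × 14.8) / [14.8 × (0.551 × 8.17 − 0.102) − 1] = 137.5 / 64.12 = 2.145 mg/L.

S ≈ 2.14 mg/L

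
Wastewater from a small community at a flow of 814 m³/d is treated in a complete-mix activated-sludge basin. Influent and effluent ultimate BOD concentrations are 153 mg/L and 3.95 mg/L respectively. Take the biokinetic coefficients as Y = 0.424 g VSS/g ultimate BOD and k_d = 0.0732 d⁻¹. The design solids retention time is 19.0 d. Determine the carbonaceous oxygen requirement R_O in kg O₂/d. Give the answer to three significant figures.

The observed yield is Y_obs = Y/(1 + k_d·θ_c) = 0.424 / (1 + 0.0732 × 19.0) = 0.424 / 2.391 = 0.1773 g VSS per g ultimate BOD removed.
ΔS = 153 − 3.95 = 149.1 mg/L, so the substrate removal rate is 814 × 149.1/1000 = 121.3 kg ultimate BOD/d.
P_X = Y_obs·Q·(S₀ − S) = 0.1773 × 121.3 = 21.52 kg VSS/d.
R_O = Q·(S₀ − S) − 1.42·P_X = 121.3 − 1.42 × 21.52 = 90.77 kg O₂/d.

R_O ≈ 90.8 kg O₂/d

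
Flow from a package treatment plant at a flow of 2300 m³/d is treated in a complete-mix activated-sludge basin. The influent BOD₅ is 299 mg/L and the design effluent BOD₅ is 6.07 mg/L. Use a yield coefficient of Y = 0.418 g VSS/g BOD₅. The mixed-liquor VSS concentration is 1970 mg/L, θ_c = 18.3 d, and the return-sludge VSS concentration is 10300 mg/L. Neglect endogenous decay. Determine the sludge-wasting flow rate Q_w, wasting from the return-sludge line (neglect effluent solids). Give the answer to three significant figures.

Q_w ≈ 27.3 m³/d

Biomass mass balance (decay neglected): V·X = Y·Q·(S₀ − S)·θ_c, so V = 0.418 × 2300 × (299 − 6.07) × 18.3 / 1970 = 2616 m³.
Wasting from the return line (neglecting effluent solids): Q_w = V·X / (θ_c·X_r) = 2616 × 1970 / (18.3 × 10300) = 27.34 m³/d.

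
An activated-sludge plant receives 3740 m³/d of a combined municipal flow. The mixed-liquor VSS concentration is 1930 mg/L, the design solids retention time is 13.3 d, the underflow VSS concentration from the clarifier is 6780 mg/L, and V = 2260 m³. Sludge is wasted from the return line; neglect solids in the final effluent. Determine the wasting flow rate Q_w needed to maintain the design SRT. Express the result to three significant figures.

Q_w ≈ 48.4 m³/d

Q_w = (V·X)/(θ_c X_r) = 2260 × 1930 / (13.3 × 6780) = 48.37 m³/d.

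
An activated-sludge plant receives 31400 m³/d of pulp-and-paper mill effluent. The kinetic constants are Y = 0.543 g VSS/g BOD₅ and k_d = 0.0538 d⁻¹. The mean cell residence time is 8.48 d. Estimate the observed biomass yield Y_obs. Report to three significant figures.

Y_obs ≈ 0.373 g VSS/g BOD₅

Y_obs = Y / (1 + k_d θ_c) = 0.543 / (1 + 0.0538 × 8.48) = 0.543 / 1.456 = 0.3729.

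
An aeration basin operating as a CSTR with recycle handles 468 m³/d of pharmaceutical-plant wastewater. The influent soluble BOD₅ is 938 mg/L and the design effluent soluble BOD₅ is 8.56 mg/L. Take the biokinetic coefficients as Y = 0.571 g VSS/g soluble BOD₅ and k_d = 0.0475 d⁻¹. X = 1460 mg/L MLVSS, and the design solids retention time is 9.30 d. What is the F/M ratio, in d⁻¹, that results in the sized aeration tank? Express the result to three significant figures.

F/M ≈ 0.274 d⁻¹

Rearranging the biomass balance for a CMAS with decay, V = Y·Q·ΔS·θ_c / [X·(1+k_d θ_c)] = 0.571 × 468 × (938 − 8.56) × 9.30 / [1460 × (1 + 0.0475 × 9.30)] = 2.31×10^6 / 2105 = 1097 m³.
F/M = Q·S₀ / (V·X) = 468 × 938 / (1097 × 1460) = 0.2740 g soluble BOD₅·(g VSS·d)⁻¹.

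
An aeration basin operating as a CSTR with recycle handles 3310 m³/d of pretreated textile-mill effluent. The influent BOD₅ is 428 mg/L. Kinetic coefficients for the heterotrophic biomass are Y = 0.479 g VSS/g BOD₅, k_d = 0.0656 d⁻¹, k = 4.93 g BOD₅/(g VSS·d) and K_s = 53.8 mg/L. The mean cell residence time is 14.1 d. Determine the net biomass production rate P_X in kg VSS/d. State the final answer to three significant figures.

From the Monod/SRT balance for a CMAS, S = K_s·(1+k_d θ_c)/[θ_c·(Y k − k_d) − 1] = 53.8 × (1 + 0.0656 × 14.1) / [14.1 × (0.479 × 4.93 − 0.0656) − 1] = 103.6 / 31.37 = 3.301 mg/L.
Y_obs = Y / (1 + k_d θ_c) = 0.479 / (1 + 0.0656 × 14.1) = 0.479 / 1.925 = 0.2488.
Mass of BOD₅ removed per day: Q(S₀ − S) = 3310 × 424.7 g/m³ = 1406 kg/d.
Net biomass production P_X = Y_obs × Q·(S₀ − S) = 0.2488 × 1406 = 349.8 kg VSS/d.

P_X ≈ 350 kg VSS/d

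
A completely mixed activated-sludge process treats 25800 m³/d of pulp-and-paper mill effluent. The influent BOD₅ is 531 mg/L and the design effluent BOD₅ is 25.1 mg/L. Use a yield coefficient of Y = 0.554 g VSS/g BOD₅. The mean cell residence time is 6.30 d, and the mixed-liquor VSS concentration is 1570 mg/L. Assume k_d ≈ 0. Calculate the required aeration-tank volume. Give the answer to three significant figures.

V ≈ 29000 m³

V·X = Y·Q·ΔS·θ_c gives V = 0.554 × 25800 × (531 − 25.1) × 6.30 / 1570 = 29016 m³.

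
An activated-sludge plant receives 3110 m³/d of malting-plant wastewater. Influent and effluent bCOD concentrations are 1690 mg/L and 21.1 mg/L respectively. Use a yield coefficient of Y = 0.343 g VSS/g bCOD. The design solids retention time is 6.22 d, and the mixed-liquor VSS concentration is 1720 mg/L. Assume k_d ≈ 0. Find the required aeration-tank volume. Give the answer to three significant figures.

V ≈ 6440 m³

V·X = Y·Q·ΔS·θ_c gives V = 0.343 × 3110 × (1690 − 21.1) × 6.22 / 1720 = 6438 m³.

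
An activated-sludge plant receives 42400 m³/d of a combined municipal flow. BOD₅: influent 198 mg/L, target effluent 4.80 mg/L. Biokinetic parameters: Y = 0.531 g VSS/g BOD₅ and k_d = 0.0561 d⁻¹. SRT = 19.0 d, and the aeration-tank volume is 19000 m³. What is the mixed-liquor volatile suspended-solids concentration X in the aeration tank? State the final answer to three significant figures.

From V·X·(1 + k_d·θ_c) = Y·Q·(S₀ − S)·θ_c: X = 0.531 × 42400 × (198 − 4.80) × 19.0 / [19000 × (1 + 0.0561 × 19.0)] = 2106 mg/L.

X ≈ 2110 mg/L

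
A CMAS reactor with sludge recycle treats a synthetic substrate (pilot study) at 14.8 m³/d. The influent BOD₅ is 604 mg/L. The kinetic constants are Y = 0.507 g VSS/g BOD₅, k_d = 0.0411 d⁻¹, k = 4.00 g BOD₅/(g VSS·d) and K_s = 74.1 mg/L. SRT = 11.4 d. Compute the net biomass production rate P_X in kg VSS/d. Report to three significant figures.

P_X ≈ 3.06 kg VSS/d

For a completely mixed reactor with recycle the Lawrence–McCarty relation gives S = K_s·(1 + k_d·θ_c) / [θ_c·(Y·k − k_d) − 1] = 74.1 × (1 + 0.0411 × 11.4) / [11.4 × (0.507 × 4.00 − 0.0411) − 1] = 108.8 / 21.65 = 5.026 mg/L.
The observed yield is Y_obs = Y/(1 + k_d·θ_c) = 0.507 / (1 + 0.0411 × 11.4) = 0.507 / 1.469 = 0.3452 g VSS per g BOD₅ removed.
Substrate removed = Q·(S₀ − S) = 14.8 m³/d × (604 − 5.03) g/m³ = 8.86×10^3 g/d = 8.865 kg/d.
So the net sludge growth is P_X = 0.3452 × 8.865 = 3.060 kg VSS/d.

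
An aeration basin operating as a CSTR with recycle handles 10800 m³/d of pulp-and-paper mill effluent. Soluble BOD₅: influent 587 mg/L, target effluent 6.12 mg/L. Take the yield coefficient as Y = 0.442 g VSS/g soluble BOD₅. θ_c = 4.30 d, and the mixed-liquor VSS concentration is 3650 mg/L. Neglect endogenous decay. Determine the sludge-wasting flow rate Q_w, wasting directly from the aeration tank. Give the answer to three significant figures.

Q_w ≈ 760 m³/d

V·X = Y·Q·ΔS·θ_c gives V = 0.442 × 10800 × (587 − 6.12) × 4.30 / 3650 = 3267 m³.
For wasting at MLVSS concentration, Q_w = V/θ_c = 3267/4.30 = 759.7 m³/d.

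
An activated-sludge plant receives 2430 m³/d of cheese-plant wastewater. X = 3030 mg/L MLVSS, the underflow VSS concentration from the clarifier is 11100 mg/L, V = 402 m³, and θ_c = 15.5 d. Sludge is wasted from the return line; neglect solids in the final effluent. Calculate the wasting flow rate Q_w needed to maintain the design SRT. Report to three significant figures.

Q_w ≈ 7.08 m³/d

θ_c = V·X/(Q_w·X_r) when wasting from the recycle, so Q_w = V·X/(θ_c·X_r) = 402.0 × 3030 / (15.5 × 11100) = 7.080 m³/d.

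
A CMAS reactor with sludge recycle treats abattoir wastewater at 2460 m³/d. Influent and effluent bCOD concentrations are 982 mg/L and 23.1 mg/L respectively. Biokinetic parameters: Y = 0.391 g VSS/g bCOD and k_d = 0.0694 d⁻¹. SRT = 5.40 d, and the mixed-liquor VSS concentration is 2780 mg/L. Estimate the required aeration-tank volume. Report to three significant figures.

Steady-state biomass mass balance: V·X·(1 + k_d·θ_c) = Y·Q·(S₀ − S)·θ_c, so V = 0.391 × 2460 × (982 − 23.1) × 5.40 / [2780 × (1 + 0.0694 × 5.40)] = 4.98×10^6 / 3822 = 1303 m³.

V ≈ 1300 m³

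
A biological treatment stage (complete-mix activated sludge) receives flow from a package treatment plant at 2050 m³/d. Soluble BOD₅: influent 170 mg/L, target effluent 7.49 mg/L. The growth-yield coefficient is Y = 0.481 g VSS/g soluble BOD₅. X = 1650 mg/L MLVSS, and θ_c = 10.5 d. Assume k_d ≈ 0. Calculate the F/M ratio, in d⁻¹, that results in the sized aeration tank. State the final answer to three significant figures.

F/M ≈ 0.207 d⁻¹

With k_d = 0 the design equation reduces to V = Y Q (S₀−S) θ_c / X = 0.481 × 2050 × (170 − 7.49) × 10.5 / 1650 = 1020 m³.
Food-to-microorganism ratio F/M = Q S₀ / (V X) = 2050 × 170 / (1020 × 1650) = 0.2071 d⁻¹.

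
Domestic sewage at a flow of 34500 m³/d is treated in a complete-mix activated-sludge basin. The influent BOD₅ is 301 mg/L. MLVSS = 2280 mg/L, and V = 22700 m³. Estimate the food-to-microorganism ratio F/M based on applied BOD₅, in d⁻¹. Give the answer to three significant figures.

Food-to-microorganism ratio F/M = Q S₀ / (V X) = 34500 × 301 / (22700 × 2280) = 0.2006 d⁻¹.

F/M ≈ 0.201 d⁻¹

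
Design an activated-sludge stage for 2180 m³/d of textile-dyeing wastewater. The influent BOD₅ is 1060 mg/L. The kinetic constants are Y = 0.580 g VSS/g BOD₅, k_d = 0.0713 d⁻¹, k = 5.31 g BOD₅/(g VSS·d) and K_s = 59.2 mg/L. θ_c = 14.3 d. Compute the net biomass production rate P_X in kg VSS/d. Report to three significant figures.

P_X ≈ 662 kg VSS/d

Effluent substrate depends only on kinetics and SRT: S = K_s(1 + k_d θ_c) / [θ_c(Yk − k_d) − 1] = 59.2 × (1 + 0.0713 × 14.3) / [14.3 × (0.580 × 5.31 − 0.0713) − 1] = 119.6 / 42.02 = 2.845 mg/L.
Correct the yield for decay: Y_obs = Y/(1 + k_d θ_c) = 0.580 / (1 + 0.0713 × 14.3) = 0.580 / 2.020 = 0.2872.
ΔS = 1060 − 2.85 = 1057 mg/L, so the substrate removal rate is 2180 × 1057/1000 = 2305 kg BOD₅/d.
P_X = Y_obs · Q(S₀ − S) = 0.2872 × 2305 = 661.8 kg VSS/d.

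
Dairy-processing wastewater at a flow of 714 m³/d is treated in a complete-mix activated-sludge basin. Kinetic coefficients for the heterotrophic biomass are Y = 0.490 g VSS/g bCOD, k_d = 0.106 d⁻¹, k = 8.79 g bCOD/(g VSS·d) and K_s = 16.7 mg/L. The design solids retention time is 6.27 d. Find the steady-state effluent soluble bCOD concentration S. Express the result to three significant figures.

S ≈ 1.10 mg/L

For a completely mixed reactor with recycle the Lawrence–McCarty relation gives S = K_s·(1 + k_d·θ_c) / [θ_c·(Y·k − k_d) − 1] = 16.7 × (1 + 0.106 × 6.27) / [6.27 × (0.490 × 8.79 − 0.106) − 1] = 27.80 / 25.34 = 1.097 mg/L.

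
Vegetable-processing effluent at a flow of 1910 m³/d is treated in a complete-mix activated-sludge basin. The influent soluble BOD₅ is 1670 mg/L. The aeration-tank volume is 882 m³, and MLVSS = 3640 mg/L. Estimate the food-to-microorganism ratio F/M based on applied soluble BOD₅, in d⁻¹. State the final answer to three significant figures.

F/M = Q·S₀ / (V·X) = 1910 × 1670 / (882.0 × 3640) = 0.9935 g soluble BOD₅·(g VSS·d)⁻¹.

F/M ≈ 0.994 d⁻¹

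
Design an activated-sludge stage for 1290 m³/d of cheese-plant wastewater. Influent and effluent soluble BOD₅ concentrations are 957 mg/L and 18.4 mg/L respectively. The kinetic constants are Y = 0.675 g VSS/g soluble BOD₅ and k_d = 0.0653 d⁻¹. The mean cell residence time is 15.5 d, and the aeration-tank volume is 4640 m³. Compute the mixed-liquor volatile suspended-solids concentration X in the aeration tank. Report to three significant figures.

X = Y·Q·ΔS·θ_c / [V·(1 + k_d θ_c)] = 0.675 × 1290 × (957 − 18.4) × 15.5 / [4640 × (1 + 0.0653 × 15.5)] = 1357 mg/L.

X ≈ 1360 mg/L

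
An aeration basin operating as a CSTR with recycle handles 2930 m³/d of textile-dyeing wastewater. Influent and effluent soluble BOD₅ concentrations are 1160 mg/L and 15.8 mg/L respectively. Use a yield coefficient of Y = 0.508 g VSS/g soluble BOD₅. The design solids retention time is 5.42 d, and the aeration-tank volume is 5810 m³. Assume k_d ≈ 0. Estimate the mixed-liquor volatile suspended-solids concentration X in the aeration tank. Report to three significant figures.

X ≈ 1590 mg/L

X = Y·Q·ΔS·θ_c / V = 0.508 × 2930 × (1160 − 15.8) × 5.42 / 5810 = 1589 mg/L.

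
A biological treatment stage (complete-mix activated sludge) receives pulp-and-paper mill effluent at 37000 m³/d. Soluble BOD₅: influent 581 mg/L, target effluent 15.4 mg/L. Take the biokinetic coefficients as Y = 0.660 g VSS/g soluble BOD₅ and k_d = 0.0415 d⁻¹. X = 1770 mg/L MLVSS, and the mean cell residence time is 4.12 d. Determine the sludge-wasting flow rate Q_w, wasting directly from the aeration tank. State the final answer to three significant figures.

Q_w ≈ 6660 m³/d

From the SRT design equation V = Y Q (S₀−S) θ_c / [X (1 + k_d θ_c)] = 0.660 × 37000 × (581 − 15.4) × 4.12 / [1770 × (1 + 0.0415 × 4.12)] = 5.69×10^7 / 2073 = 27456 m³.
With mixed-liquor wasting, θ_c = V/Q_w, so Q_w = V/θ_c = 27456/4.12 = 6664 m³/d.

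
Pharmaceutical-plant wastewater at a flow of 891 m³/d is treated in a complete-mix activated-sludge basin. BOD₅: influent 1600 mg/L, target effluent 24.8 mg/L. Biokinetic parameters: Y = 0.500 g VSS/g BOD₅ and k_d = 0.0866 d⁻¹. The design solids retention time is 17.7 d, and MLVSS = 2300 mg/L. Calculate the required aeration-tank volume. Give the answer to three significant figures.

V ≈ 2130 m³

From the SRT design equation V = Y Q (S₀−S) θ_c / [X (1 + k_d θ_c)] = 0.500 × 891 × (1600 − 24.8) × 17.7 / [2300 × (1 + 0.0866 × 17.7)] = 1.24×10^7 / 5825 = 2132 m³.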